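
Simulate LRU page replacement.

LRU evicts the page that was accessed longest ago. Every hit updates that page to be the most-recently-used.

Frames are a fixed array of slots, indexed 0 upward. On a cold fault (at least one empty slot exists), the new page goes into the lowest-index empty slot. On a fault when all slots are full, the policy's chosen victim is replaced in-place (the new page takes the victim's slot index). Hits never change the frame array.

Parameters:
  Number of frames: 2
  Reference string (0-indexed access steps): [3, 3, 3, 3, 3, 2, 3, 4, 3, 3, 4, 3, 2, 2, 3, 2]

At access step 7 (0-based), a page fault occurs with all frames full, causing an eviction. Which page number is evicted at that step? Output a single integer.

Answer: 2

Derivation:
Step 0: ref 3 -> FAULT, frames=[3,-]
Step 1: ref 3 -> HIT, frames=[3,-]
Step 2: ref 3 -> HIT, frames=[3,-]
Step 3: ref 3 -> HIT, frames=[3,-]
Step 4: ref 3 -> HIT, frames=[3,-]
Step 5: ref 2 -> FAULT, frames=[3,2]
Step 6: ref 3 -> HIT, frames=[3,2]
Step 7: ref 4 -> FAULT, evict 2, frames=[3,4]
At step 7: evicted page 2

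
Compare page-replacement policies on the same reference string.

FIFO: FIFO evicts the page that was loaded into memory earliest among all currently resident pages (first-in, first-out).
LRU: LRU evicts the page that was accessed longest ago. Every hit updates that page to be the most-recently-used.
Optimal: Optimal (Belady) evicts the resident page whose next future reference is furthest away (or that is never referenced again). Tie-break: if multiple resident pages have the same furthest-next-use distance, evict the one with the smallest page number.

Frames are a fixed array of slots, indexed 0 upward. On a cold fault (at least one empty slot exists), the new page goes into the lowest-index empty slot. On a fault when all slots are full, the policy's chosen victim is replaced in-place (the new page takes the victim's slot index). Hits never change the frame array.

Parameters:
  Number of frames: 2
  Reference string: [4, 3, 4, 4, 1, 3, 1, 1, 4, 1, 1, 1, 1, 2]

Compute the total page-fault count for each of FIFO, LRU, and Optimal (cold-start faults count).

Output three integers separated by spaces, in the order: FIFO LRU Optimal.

--- FIFO ---
  step 0: ref 4 -> FAULT, frames=[4,-] (faults so far: 1)
  step 1: ref 3 -> FAULT, frames=[4,3] (faults so far: 2)
  step 2: ref 4 -> HIT, frames=[4,3] (faults so far: 2)
  step 3: ref 4 -> HIT, frames=[4,3] (faults so far: 2)
  step 4: ref 1 -> FAULT, evict 4, frames=[1,3] (faults so far: 3)
  step 5: ref 3 -> HIT, frames=[1,3] (faults so far: 3)
  step 6: ref 1 -> HIT, frames=[1,3] (faults so far: 3)
  step 7: ref 1 -> HIT, frames=[1,3] (faults so far: 3)
  step 8: ref 4 -> FAULT, evict 3, frames=[1,4] (faults so far: 4)
  step 9: ref 1 -> HIT, frames=[1,4] (faults so far: 4)
  step 10: ref 1 -> HIT, frames=[1,4] (faults so far: 4)
  step 11: ref 1 -> HIT, frames=[1,4] (faults so far: 4)
  step 12: ref 1 -> HIT, frames=[1,4] (faults so far: 4)
  step 13: ref 2 -> FAULT, evict 1, frames=[2,4] (faults so far: 5)
  FIFO total faults: 5
--- LRU ---
  step 0: ref 4 -> FAULT, frames=[4,-] (faults so far: 1)
  step 1: ref 3 -> FAULT, frames=[4,3] (faults so far: 2)
  step 2: ref 4 -> HIT, frames=[4,3] (faults so far: 2)
  step 3: ref 4 -> HIT, frames=[4,3] (faults so far: 2)
  step 4: ref 1 -> FAULT, evict 3, frames=[4,1] (faults so far: 3)
  step 5: ref 3 -> FAULT, evict 4, frames=[3,1] (faults so far: 4)
  step 6: ref 1 -> HIT, frames=[3,1] (faults so far: 4)
  step 7: ref 1 -> HIT, frames=[3,1] (faults so far: 4)
  step 8: ref 4 -> FAULT, evict 3, frames=[4,1] (faults so far: 5)
  step 9: ref 1 -> HIT, frames=[4,1] (faults so far: 5)
  step 10: ref 1 -> HIT, frames=[4,1] (faults so far: 5)
  step 11: ref 1 -> HIT, frames=[4,1] (faults so far: 5)
  step 12: ref 1 -> HIT, frames=[4,1] (faults so far: 5)
  step 13: ref 2 -> FAULT, evict 4, frames=[2,1] (faults so far: 6)
  LRU total faults: 6
--- Optimal ---
  step 0: ref 4 -> FAULT, frames=[4,-] (faults so far: 1)
  step 1: ref 3 -> FAULT, frames=[4,3] (faults so far: 2)
  step 2: ref 4 -> HIT, frames=[4,3] (faults so far: 2)
  step 3: ref 4 -> HIT, frames=[4,3] (faults so far: 2)
  step 4: ref 1 -> FAULT, evict 4, frames=[1,3] (faults so far: 3)
  step 5: ref 3 -> HIT, frames=[1,3] (faults so far: 3)
  step 6: ref 1 -> HIT, frames=[1,3] (faults so far: 3)
  step 7: ref 1 -> HIT, frames=[1,3] (faults so far: 3)
  step 8: ref 4 -> FAULT, evict 3, frames=[1,4] (faults so far: 4)
  step 9: ref 1 -> HIT, frames=[1,4] (faults so far: 4)
  step 10: ref 1 -> HIT, frames=[1,4] (faults so far: 4)
  step 11: ref 1 -> HIT, frames=[1,4] (faults so far: 4)
  step 12: ref 1 -> HIT, frames=[1,4] (faults so far: 4)
  step 13: ref 2 -> FAULT, evict 1, frames=[2,4] (faults so far: 5)
  Optimal total faults: 5

Answer: 5 6 5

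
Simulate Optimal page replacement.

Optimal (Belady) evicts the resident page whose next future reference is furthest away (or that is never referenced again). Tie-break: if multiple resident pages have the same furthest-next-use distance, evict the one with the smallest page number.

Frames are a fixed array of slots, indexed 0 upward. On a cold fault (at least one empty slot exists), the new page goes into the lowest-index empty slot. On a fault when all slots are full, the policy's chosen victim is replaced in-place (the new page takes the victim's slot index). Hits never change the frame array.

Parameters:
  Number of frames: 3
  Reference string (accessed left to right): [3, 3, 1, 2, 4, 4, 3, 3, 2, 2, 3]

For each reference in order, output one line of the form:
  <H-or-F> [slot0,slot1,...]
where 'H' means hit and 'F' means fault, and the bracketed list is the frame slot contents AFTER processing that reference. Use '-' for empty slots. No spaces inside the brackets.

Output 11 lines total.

F [3,-,-]
H [3,-,-]
F [3,1,-]
F [3,1,2]
F [3,4,2]
H [3,4,2]
H [3,4,2]
H [3,4,2]
H [3,4,2]
H [3,4,2]
H [3,4,2]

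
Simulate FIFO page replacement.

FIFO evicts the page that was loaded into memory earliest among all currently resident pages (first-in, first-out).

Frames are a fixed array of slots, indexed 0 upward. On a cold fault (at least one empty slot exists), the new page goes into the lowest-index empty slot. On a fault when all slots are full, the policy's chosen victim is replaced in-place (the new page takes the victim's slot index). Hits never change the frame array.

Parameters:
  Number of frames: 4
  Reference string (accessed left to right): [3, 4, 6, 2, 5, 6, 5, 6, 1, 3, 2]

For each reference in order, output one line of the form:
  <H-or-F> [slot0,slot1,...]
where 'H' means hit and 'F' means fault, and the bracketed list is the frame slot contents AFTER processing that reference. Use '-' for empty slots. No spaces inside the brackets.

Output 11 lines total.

F [3,-,-,-]
F [3,4,-,-]
F [3,4,6,-]
F [3,4,6,2]
F [5,4,6,2]
H [5,4,6,2]
H [5,4,6,2]
H [5,4,6,2]
F [5,1,6,2]
F [5,1,3,2]
H [5,1,3,2]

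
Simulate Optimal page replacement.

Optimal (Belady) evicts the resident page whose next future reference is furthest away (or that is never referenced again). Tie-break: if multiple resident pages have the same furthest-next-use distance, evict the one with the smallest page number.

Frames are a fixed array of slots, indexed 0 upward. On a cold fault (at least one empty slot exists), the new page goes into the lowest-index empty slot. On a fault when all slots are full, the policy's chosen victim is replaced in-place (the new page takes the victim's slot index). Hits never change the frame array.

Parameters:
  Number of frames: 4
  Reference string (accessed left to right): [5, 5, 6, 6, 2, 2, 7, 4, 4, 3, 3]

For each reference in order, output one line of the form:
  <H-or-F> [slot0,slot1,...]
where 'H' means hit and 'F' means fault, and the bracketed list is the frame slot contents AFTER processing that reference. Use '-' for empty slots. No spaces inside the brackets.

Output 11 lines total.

F [5,-,-,-]
H [5,-,-,-]
F [5,6,-,-]
H [5,6,-,-]
F [5,6,2,-]
H [5,6,2,-]
F [5,6,2,7]
F [5,6,4,7]
H [5,6,4,7]
F [5,6,3,7]
H [5,6,3,7]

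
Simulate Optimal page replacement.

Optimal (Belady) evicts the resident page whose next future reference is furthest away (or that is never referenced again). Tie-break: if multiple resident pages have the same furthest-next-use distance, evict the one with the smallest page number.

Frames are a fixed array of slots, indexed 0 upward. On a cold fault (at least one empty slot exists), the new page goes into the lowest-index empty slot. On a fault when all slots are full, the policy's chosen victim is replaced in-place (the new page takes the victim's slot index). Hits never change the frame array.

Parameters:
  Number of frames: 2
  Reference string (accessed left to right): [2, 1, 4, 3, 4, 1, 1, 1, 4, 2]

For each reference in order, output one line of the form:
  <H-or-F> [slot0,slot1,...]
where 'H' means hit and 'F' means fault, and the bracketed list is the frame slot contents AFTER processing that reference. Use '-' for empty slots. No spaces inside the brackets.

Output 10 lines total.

F [2,-]
F [2,1]
F [4,1]
F [4,3]
H [4,3]
F [4,1]
H [4,1]
H [4,1]
H [4,1]
F [4,2]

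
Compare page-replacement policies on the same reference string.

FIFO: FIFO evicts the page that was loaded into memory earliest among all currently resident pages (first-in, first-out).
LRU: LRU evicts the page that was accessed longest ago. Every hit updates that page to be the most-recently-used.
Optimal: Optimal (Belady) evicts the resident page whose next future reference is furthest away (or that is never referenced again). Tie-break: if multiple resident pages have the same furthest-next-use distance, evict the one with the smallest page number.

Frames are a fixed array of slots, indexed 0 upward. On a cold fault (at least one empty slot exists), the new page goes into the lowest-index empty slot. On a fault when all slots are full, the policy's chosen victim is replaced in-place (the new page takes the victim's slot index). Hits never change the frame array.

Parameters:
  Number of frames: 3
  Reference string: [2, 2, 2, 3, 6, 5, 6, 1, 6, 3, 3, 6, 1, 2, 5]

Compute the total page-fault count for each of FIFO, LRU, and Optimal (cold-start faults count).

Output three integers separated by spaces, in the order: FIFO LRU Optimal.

Answer: 9 8 7

Derivation:
--- FIFO ---
  step 0: ref 2 -> FAULT, frames=[2,-,-] (faults so far: 1)
  step 1: ref 2 -> HIT, frames=[2,-,-] (faults so far: 1)
  step 2: ref 2 -> HIT, frames=[2,-,-] (faults so far: 1)
  step 3: ref 3 -> FAULT, frames=[2,3,-] (faults so far: 2)
  step 4: ref 6 -> FAULT, frames=[2,3,6] (faults so far: 3)
  step 5: ref 5 -> FAULT, evict 2, frames=[5,3,6] (faults so far: 4)
  step 6: ref 6 -> HIT, frames=[5,3,6] (faults so far: 4)
  step 7: ref 1 -> FAULT, evict 3, frames=[5,1,6] (faults so far: 5)
  step 8: ref 6 -> HIT, frames=[5,1,6] (faults so far: 5)
  step 9: ref 3 -> FAULT, evict 6, frames=[5,1,3] (faults so far: 6)
  step 10: ref 3 -> HIT, frames=[5,1,3] (faults so far: 6)
  step 11: ref 6 -> FAULT, evict 5, frames=[6,1,3] (faults so far: 7)
  step 12: ref 1 -> HIT, frames=[6,1,3] (faults so far: 7)
  step 13: ref 2 -> FAULT, evict 1, frames=[6,2,3] (faults so far: 8)
  step 14: ref 5 -> FAULT, evict 3, frames=[6,2,5] (faults so far: 9)
  FIFO total faults: 9
--- LRU ---
  step 0: ref 2 -> FAULT, frames=[2,-,-] (faults so far: 1)
  step 1: ref 2 -> HIT, frames=[2,-,-] (faults so far: 1)
  step 2: ref 2 -> HIT, frames=[2,-,-] (faults so far: 1)
  step 3: ref 3 -> FAULT, frames=[2,3,-] (faults so far: 2)
  step 4: ref 6 -> FAULT, frames=[2,3,6] (faults so far: 3)
  step 5: ref 5 -> FAULT, evict 2, frames=[5,3,6] (faults so far: 4)
  step 6: ref 6 -> HIT, frames=[5,3,6] (faults so far: 4)
  step 7: ref 1 -> FAULT, evict 3, frames=[5,1,6] (faults so far: 5)
  step 8: ref 6 -> HIT, frames=[5,1,6] (faults so far: 5)
  step 9: ref 3 -> FAULT, evict 5, frames=[3,1,6] (faults so far: 6)
  step 10: ref 3 -> HIT, frames=[3,1,6] (faults so far: 6)
  step 11: ref 6 -> HIT, frames=[3,1,6] (faults so far: 6)
  step 12: ref 1 -> HIT, frames=[3,1,6] (faults so far: 6)
  step 13: ref 2 -> FAULT, evict 3, frames=[2,1,6] (faults so far: 7)
  step 14: ref 5 -> FAULT, evict 6, frames=[2,1,5] (faults so far: 8)
  LRU total faults: 8
--- Optimal ---
  step 0: ref 2 -> FAULT, frames=[2,-,-] (faults so far: 1)
  step 1: ref 2 -> HIT, frames=[2,-,-] (faults so far: 1)
  step 2: ref 2 -> HIT, frames=[2,-,-] (faults so far: 1)
  step 3: ref 3 -> FAULT, frames=[2,3,-] (faults so far: 2)
  step 4: ref 6 -> FAULT, frames=[2,3,6] (faults so far: 3)
  step 5: ref 5 -> FAULT, evict 2, frames=[5,3,6] (faults so far: 4)
  step 6: ref 6 -> HIT, frames=[5,3,6] (faults so far: 4)
  step 7: ref 1 -> FAULT, evict 5, frames=[1,3,6] (faults so far: 5)
  step 8: ref 6 -> HIT, frames=[1,3,6] (faults so far: 5)
  step 9: ref 3 -> HIT, frames=[1,3,6] (faults so far: 5)
  step 10: ref 3 -> HIT, frames=[1,3,6] (faults so far: 5)
  step 11: ref 6 -> HIT, frames=[1,3,6] (faults so far: 5)
  step 12: ref 1 -> HIT, frames=[1,3,6] (faults so far: 5)
  step 13: ref 2 -> FAULT, evict 1, frames=[2,3,6] (faults so far: 6)
  step 14: ref 5 -> FAULT, evict 2, frames=[5,3,6] (faults so far: 7)
  Optimal total faults: 7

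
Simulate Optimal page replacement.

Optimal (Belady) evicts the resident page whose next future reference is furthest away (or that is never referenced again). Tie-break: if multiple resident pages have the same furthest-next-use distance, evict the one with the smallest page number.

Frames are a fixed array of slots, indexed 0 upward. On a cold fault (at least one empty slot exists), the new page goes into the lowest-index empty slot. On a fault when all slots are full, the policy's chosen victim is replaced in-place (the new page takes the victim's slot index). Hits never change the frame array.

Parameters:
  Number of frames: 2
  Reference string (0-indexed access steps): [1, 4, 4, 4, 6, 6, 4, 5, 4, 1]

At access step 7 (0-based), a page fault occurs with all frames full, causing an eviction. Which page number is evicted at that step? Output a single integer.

Step 0: ref 1 -> FAULT, frames=[1,-]
Step 1: ref 4 -> FAULT, frames=[1,4]
Step 2: ref 4 -> HIT, frames=[1,4]
Step 3: ref 4 -> HIT, frames=[1,4]
Step 4: ref 6 -> FAULT, evict 1, frames=[6,4]
Step 5: ref 6 -> HIT, frames=[6,4]
Step 6: ref 4 -> HIT, frames=[6,4]
Step 7: ref 5 -> FAULT, evict 6, frames=[5,4]
At step 7: evicted page 6

Answer: 6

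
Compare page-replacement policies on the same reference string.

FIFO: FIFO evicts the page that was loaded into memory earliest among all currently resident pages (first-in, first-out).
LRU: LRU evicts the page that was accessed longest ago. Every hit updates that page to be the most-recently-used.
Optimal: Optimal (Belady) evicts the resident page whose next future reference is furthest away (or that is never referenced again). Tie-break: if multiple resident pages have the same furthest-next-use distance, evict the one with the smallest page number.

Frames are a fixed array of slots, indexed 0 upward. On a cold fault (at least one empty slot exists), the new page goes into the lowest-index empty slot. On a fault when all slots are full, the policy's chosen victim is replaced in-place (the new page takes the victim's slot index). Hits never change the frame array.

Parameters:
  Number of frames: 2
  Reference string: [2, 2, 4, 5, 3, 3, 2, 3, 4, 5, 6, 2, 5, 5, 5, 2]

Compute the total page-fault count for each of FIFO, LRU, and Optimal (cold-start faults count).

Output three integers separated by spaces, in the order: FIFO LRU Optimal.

Answer: 10 10 8

Derivation:
--- FIFO ---
  step 0: ref 2 -> FAULT, frames=[2,-] (faults so far: 1)
  step 1: ref 2 -> HIT, frames=[2,-] (faults so far: 1)
  step 2: ref 4 -> FAULT, frames=[2,4] (faults so far: 2)
  step 3: ref 5 -> FAULT, evict 2, frames=[5,4] (faults so far: 3)
  step 4: ref 3 -> FAULT, evict 4, frames=[5,3] (faults so far: 4)
  step 5: ref 3 -> HIT, frames=[5,3] (faults so far: 4)
  step 6: ref 2 -> FAULT, evict 5, frames=[2,3] (faults so far: 5)
  step 7: ref 3 -> HIT, frames=[2,3] (faults so far: 5)
  step 8: ref 4 -> FAULT, evict 3, frames=[2,4] (faults so far: 6)
  step 9: ref 5 -> FAULT, evict 2, frames=[5,4] (faults so far: 7)
  step 10: ref 6 -> FAULT, evict 4, frames=[5,6] (faults so far: 8)
  step 11: ref 2 -> FAULT, evict 5, frames=[2,6] (faults so far: 9)
  step 12: ref 5 -> FAULT, evict 6, frames=[2,5] (faults so far: 10)
  step 13: ref 5 -> HIT, frames=[2,5] (faults so far: 10)
  step 14: ref 5 -> HIT, frames=[2,5] (faults so far: 10)
  step 15: ref 2 -> HIT, frames=[2,5] (faults so far: 10)
  FIFO total faults: 10
--- LRU ---
  step 0: ref 2 -> FAULT, frames=[2,-] (faults so far: 1)
  step 1: ref 2 -> HIT, frames=[2,-] (faults so far: 1)
  step 2: ref 4 -> FAULT, frames=[2,4] (faults so far: 2)
  step 3: ref 5 -> FAULT, evict 2, frames=[5,4] (faults so far: 3)
  step 4: ref 3 -> FAULT, evict 4, frames=[5,3] (faults so far: 4)
  step 5: ref 3 -> HIT, frames=[5,3] (faults so far: 4)
  step 6: ref 2 -> FAULT, evict 5, frames=[2,3] (faults so far: 5)
  step 7: ref 3 -> HIT, frames=[2,3] (faults so far: 5)
  step 8: ref 4 -> FAULT, evict 2, frames=[4,3] (faults so far: 6)
  step 9: ref 5 -> FAULT, evict 3, frames=[4,5] (faults so far: 7)
  step 10: ref 6 -> FAULT, evict 4, frames=[6,5] (faults so far: 8)
  step 11: ref 2 -> FAULT, evict 5, frames=[6,2] (faults so far: 9)
  step 12: ref 5 -> FAULT, evict 6, frames=[5,2] (faults so far: 10)
  step 13: ref 5 -> HIT, frames=[5,2] (faults so far: 10)
  step 14: ref 5 -> HIT, frames=[5,2] (faults so far: 10)
  step 15: ref 2 -> HIT, frames=[5,2] (faults so far: 10)
  LRU total faults: 10
--- Optimal ---
  step 0: ref 2 -> FAULT, frames=[2,-] (faults so far: 1)
  step 1: ref 2 -> HIT, frames=[2,-] (faults so far: 1)
  step 2: ref 4 -> FAULT, frames=[2,4] (faults so far: 2)
  step 3: ref 5 -> FAULT, evict 4, frames=[2,5] (faults so far: 3)
  step 4: ref 3 -> FAULT, evict 5, frames=[2,3] (faults so far: 4)
  step 5: ref 3 -> HIT, frames=[2,3] (faults so far: 4)
  step 6: ref 2 -> HIT, frames=[2,3] (faults so far: 4)
  step 7: ref 3 -> HIT, frames=[2,3] (faults so far: 4)
  step 8: ref 4 -> FAULT, evict 3, frames=[2,4] (faults so far: 5)
  step 9: ref 5 -> FAULT, evict 4, frames=[2,5] (faults so far: 6)
  step 10: ref 6 -> FAULT, evict 5, frames=[2,6] (faults so far: 7)
  step 11: ref 2 -> HIT, frames=[2,6] (faults so far: 7)
  step 12: ref 5 -> FAULT, evict 6, frames=[2,5] (faults so far: 8)
  step 13: ref 5 -> HIT, frames=[2,5] (faults so far: 8)
  step 14: ref 5 -> HIT, frames=[2,5] (faults so far: 8)
  step 15: ref 2 -> HIT, frames=[2,5] (faults so far: 8)
  Optimal total faults: 8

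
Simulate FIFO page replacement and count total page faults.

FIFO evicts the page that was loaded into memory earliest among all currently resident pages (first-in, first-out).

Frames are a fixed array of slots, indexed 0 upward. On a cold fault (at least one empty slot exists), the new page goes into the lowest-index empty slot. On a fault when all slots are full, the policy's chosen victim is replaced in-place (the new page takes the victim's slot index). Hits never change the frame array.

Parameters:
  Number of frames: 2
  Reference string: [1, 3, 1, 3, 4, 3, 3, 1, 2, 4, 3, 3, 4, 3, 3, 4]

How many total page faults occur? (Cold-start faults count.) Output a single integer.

Answer: 7

Derivation:
Step 0: ref 1 → FAULT, frames=[1,-]
Step 1: ref 3 → FAULT, frames=[1,3]
Step 2: ref 1 → HIT, frames=[1,3]
Step 3: ref 3 → HIT, frames=[1,3]
Step 4: ref 4 → FAULT (evict 1), frames=[4,3]
Step 5: ref 3 → HIT, frames=[4,3]
Step 6: ref 3 → HIT, frames=[4,3]
Step 7: ref 1 → FAULT (evict 3), frames=[4,1]
Step 8: ref 2 → FAULT (evict 4), frames=[2,1]
Step 9: ref 4 → FAULT (evict 1), frames=[2,4]
Step 10: ref 3 → FAULT (evict 2), frames=[3,4]
Step 11: ref 3 → HIT, frames=[3,4]
Step 12: ref 4 → HIT, frames=[3,4]
Step 13: ref 3 → HIT, frames=[3,4]
Step 14: ref 3 → HIT, frames=[3,4]
Step 15: ref 4 → HIT, frames=[3,4]
Total faults: 7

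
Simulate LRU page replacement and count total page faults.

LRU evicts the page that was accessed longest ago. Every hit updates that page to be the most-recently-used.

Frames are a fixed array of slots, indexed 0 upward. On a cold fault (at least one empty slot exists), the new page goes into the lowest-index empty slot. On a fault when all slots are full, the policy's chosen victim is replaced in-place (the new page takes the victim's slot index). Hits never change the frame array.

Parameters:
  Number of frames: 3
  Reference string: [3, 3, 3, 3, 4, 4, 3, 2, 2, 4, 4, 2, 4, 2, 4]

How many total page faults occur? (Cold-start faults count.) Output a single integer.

Answer: 3

Derivation:
Step 0: ref 3 → FAULT, frames=[3,-,-]
Step 1: ref 3 → HIT, frames=[3,-,-]
Step 2: ref 3 → HIT, frames=[3,-,-]
Step 3: ref 3 → HIT, frames=[3,-,-]
Step 4: ref 4 → FAULT, frames=[3,4,-]
Step 5: ref 4 → HIT, frames=[3,4,-]
Step 6: ref 3 → HIT, frames=[3,4,-]
Step 7: ref 2 → FAULT, frames=[3,4,2]
Step 8: ref 2 → HIT, frames=[3,4,2]
Step 9: ref 4 → HIT, frames=[3,4,2]
Step 10: ref 4 → HIT, frames=[3,4,2]
Step 11: ref 2 → HIT, frames=[3,4,2]
Step 12: ref 4 → HIT, frames=[3,4,2]
Step 13: ref 2 → HIT, frames=[3,4,2]
Step 14: ref 4 → HIT, frames=[3,4,2]
Total faults: 3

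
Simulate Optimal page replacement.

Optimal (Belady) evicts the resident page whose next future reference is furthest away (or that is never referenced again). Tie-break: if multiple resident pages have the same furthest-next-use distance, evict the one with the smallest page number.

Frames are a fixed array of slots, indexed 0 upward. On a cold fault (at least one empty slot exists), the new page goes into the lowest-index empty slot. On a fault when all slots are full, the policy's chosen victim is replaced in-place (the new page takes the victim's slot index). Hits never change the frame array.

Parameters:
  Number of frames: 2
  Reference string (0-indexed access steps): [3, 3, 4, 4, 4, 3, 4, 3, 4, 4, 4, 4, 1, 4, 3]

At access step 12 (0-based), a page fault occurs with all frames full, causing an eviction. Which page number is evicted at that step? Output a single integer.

Step 0: ref 3 -> FAULT, frames=[3,-]
Step 1: ref 3 -> HIT, frames=[3,-]
Step 2: ref 4 -> FAULT, frames=[3,4]
Step 3: ref 4 -> HIT, frames=[3,4]
Step 4: ref 4 -> HIT, frames=[3,4]
Step 5: ref 3 -> HIT, frames=[3,4]
Step 6: ref 4 -> HIT, frames=[3,4]
Step 7: ref 3 -> HIT, frames=[3,4]
Step 8: ref 4 -> HIT, frames=[3,4]
Step 9: ref 4 -> HIT, frames=[3,4]
Step 10: ref 4 -> HIT, frames=[3,4]
Step 11: ref 4 -> HIT, frames=[3,4]
Step 12: ref 1 -> FAULT, evict 3, frames=[1,4]
At step 12: evicted page 3

Answer: 3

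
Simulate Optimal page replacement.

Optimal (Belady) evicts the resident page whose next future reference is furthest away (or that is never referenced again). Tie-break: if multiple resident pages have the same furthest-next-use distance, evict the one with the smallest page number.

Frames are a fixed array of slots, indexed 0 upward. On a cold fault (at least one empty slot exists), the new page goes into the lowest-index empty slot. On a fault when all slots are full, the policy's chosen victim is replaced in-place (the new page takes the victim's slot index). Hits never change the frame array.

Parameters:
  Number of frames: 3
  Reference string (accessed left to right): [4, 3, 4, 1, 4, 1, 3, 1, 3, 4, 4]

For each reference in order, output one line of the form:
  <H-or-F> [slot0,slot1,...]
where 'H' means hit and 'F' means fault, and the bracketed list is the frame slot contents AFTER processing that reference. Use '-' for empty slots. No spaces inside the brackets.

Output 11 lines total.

F [4,-,-]
F [4,3,-]
H [4,3,-]
F [4,3,1]
H [4,3,1]
H [4,3,1]
H [4,3,1]
H [4,3,1]
H [4,3,1]
H [4,3,1]
H [4,3,1]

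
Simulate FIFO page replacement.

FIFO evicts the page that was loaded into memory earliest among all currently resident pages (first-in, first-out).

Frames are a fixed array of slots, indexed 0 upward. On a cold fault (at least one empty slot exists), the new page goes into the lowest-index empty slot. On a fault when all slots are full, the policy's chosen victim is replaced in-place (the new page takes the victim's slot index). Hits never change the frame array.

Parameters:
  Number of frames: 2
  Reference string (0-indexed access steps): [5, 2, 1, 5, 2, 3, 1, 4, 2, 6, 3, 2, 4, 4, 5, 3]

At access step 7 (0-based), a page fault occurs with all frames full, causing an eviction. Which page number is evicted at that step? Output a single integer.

Answer: 3

Derivation:
Step 0: ref 5 -> FAULT, frames=[5,-]
Step 1: ref 2 -> FAULT, frames=[5,2]
Step 2: ref 1 -> FAULT, evict 5, frames=[1,2]
Step 3: ref 5 -> FAULT, evict 2, frames=[1,5]
Step 4: ref 2 -> FAULT, evict 1, frames=[2,5]
Step 5: ref 3 -> FAULT, evict 5, frames=[2,3]
Step 6: ref 1 -> FAULT, evict 2, frames=[1,3]
Step 7: ref 4 -> FAULT, evict 3, frames=[1,4]
At step 7: evicted page 3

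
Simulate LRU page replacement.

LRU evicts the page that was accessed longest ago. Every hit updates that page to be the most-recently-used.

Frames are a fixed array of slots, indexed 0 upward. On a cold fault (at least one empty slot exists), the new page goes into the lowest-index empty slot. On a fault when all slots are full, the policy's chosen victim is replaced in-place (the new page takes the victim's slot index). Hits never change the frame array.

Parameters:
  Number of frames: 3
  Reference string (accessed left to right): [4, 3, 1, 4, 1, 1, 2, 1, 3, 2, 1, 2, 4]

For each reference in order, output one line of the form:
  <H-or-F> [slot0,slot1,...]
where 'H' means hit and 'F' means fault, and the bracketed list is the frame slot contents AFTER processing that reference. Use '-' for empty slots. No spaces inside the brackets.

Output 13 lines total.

F [4,-,-]
F [4,3,-]
F [4,3,1]
H [4,3,1]
H [4,3,1]
H [4,3,1]
F [4,2,1]
H [4,2,1]
F [3,2,1]
H [3,2,1]
H [3,2,1]
H [3,2,1]
F [4,2,1]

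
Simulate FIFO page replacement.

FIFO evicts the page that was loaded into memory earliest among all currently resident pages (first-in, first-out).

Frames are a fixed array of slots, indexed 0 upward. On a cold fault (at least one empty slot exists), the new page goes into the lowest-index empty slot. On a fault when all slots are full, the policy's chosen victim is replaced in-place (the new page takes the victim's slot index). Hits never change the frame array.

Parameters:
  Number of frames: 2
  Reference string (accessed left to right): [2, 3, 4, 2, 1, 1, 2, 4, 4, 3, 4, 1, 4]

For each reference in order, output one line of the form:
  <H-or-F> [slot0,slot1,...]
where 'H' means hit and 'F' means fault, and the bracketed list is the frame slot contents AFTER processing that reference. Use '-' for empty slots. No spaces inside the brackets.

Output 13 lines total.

F [2,-]
F [2,3]
F [4,3]
F [4,2]
F [1,2]
H [1,2]
H [1,2]
F [1,4]
H [1,4]
F [3,4]
H [3,4]
F [3,1]
F [4,1]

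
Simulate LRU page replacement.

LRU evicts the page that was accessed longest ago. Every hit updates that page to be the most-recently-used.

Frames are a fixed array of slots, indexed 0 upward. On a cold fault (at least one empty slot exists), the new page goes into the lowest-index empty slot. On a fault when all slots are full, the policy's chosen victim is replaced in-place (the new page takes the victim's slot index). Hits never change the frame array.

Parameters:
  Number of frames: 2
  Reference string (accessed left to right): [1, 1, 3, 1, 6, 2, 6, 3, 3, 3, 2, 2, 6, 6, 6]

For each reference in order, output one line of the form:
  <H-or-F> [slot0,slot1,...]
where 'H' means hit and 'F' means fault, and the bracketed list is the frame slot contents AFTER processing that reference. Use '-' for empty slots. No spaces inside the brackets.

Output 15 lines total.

F [1,-]
H [1,-]
F [1,3]
H [1,3]
F [1,6]
F [2,6]
H [2,6]
F [3,6]
H [3,6]
H [3,6]
F [3,2]
H [3,2]
F [6,2]
H [6,2]
H [6,2]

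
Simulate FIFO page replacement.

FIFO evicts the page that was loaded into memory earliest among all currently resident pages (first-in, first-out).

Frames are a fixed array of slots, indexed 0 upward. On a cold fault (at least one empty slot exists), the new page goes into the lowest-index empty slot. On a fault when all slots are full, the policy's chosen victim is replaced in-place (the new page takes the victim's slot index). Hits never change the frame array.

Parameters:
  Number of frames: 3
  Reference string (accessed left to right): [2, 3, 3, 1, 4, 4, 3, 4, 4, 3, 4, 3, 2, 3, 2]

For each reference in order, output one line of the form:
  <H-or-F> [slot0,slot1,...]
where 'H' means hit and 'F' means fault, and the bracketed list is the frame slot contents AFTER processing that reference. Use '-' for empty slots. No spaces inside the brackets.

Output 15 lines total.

F [2,-,-]
F [2,3,-]
H [2,3,-]
F [2,3,1]
F [4,3,1]
H [4,3,1]
H [4,3,1]
H [4,3,1]
H [4,3,1]
H [4,3,1]
H [4,3,1]
H [4,3,1]
F [4,2,1]
F [4,2,3]
H [4,2,3]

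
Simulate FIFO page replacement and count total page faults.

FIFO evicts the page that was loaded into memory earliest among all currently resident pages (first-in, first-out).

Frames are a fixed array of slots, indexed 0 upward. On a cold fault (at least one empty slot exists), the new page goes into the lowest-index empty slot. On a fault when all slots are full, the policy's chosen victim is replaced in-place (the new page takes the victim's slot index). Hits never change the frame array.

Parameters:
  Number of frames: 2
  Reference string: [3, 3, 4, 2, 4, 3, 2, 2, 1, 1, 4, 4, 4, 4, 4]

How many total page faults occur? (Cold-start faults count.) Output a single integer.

Answer: 6

Derivation:
Step 0: ref 3 → FAULT, frames=[3,-]
Step 1: ref 3 → HIT, frames=[3,-]
Step 2: ref 4 → FAULT, frames=[3,4]
Step 3: ref 2 → FAULT (evict 3), frames=[2,4]
Step 4: ref 4 → HIT, frames=[2,4]
Step 5: ref 3 → FAULT (evict 4), frames=[2,3]
Step 6: ref 2 → HIT, frames=[2,3]
Step 7: ref 2 → HIT, frames=[2,3]
Step 8: ref 1 → FAULT (evict 2), frames=[1,3]
Step 9: ref 1 → HIT, frames=[1,3]
Step 10: ref 4 → FAULT (evict 3), frames=[1,4]
Step 11: ref 4 → HIT, frames=[1,4]
Step 12: ref 4 → HIT, frames=[1,4]
Step 13: ref 4 → HIT, frames=[1,4]
Step 14: ref 4 → HIT, frames=[1,4]
Total faults: 6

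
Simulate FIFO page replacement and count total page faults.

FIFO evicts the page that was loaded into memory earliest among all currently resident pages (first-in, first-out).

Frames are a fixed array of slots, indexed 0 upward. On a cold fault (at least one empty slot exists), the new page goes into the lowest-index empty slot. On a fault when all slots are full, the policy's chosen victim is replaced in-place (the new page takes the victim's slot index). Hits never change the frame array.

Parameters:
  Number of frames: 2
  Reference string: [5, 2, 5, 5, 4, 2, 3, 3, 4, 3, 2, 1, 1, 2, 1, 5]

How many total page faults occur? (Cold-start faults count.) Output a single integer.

Answer: 7

Derivation:
Step 0: ref 5 → FAULT, frames=[5,-]
Step 1: ref 2 → FAULT, frames=[5,2]
Step 2: ref 5 → HIT, frames=[5,2]
Step 3: ref 5 → HIT, frames=[5,2]
Step 4: ref 4 → FAULT (evict 5), frames=[4,2]
Step 5: ref 2 → HIT, frames=[4,2]
Step 6: ref 3 → FAULT (evict 2), frames=[4,3]
Step 7: ref 3 → HIT, frames=[4,3]
Step 8: ref 4 → HIT, frames=[4,3]
Step 9: ref 3 → HIT, frames=[4,3]
Step 10: ref 2 → FAULT (evict 4), frames=[2,3]
Step 11: ref 1 → FAULT (evict 3), frames=[2,1]
Step 12: ref 1 → HIT, frames=[2,1]
Step 13: ref 2 → HIT, frames=[2,1]
Step 14: ref 1 → HIT, frames=[2,1]
Step 15: ref 5 → FAULT (evict 2), frames=[5,1]
Total faults: 7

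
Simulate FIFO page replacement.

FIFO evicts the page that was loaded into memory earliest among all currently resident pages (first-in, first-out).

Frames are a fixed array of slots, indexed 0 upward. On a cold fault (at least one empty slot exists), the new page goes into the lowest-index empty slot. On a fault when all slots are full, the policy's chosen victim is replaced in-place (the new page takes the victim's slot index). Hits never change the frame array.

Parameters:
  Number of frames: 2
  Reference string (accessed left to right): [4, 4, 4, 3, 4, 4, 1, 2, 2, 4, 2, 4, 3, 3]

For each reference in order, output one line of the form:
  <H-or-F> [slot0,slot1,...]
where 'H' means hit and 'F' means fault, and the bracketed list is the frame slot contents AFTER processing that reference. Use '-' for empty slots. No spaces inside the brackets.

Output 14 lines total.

F [4,-]
H [4,-]
H [4,-]
F [4,3]
H [4,3]
H [4,3]
F [1,3]
F [1,2]
H [1,2]
F [4,2]
H [4,2]
H [4,2]
F [4,3]
H [4,3]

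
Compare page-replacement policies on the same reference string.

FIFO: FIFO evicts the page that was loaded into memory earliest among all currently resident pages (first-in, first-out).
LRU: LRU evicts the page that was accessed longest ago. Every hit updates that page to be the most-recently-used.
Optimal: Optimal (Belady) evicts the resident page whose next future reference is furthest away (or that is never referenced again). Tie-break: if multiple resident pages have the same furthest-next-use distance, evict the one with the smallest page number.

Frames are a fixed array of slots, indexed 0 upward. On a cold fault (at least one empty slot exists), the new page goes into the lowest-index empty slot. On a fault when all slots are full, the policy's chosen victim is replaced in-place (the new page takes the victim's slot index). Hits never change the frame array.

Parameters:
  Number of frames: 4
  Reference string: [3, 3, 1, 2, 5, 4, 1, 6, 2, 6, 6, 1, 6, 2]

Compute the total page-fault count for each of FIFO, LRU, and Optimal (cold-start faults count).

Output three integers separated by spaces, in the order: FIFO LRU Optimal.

Answer: 8 7 6

Derivation:
--- FIFO ---
  step 0: ref 3 -> FAULT, frames=[3,-,-,-] (faults so far: 1)
  step 1: ref 3 -> HIT, frames=[3,-,-,-] (faults so far: 1)
  step 2: ref 1 -> FAULT, frames=[3,1,-,-] (faults so far: 2)
  step 3: ref 2 -> FAULT, frames=[3,1,2,-] (faults so far: 3)
  step 4: ref 5 -> FAULT, frames=[3,1,2,5] (faults so far: 4)
  step 5: ref 4 -> FAULT, evict 3, frames=[4,1,2,5] (faults so far: 5)
  step 6: ref 1 -> HIT, frames=[4,1,2,5] (faults so far: 5)
  step 7: ref 6 -> FAULT, evict 1, frames=[4,6,2,5] (faults so far: 6)
  step 8: ref 2 -> HIT, frames=[4,6,2,5] (faults so far: 6)
  step 9: ref 6 -> HIT, frames=[4,6,2,5] (faults so far: 6)
  step 10: ref 6 -> HIT, frames=[4,6,2,5] (faults so far: 6)
  step 11: ref 1 -> FAULT, evict 2, frames=[4,6,1,5] (faults so far: 7)
  step 12: ref 6 -> HIT, frames=[4,6,1,5] (faults so far: 7)
  step 13: ref 2 -> FAULT, evict 5, frames=[4,6,1,2] (faults so far: 8)
  FIFO total faults: 8
--- LRU ---
  step 0: ref 3 -> FAULT, frames=[3,-,-,-] (faults so far: 1)
  step 1: ref 3 -> HIT, frames=[3,-,-,-] (faults so far: 1)
  step 2: ref 1 -> FAULT, frames=[3,1,-,-] (faults so far: 2)
  step 3: ref 2 -> FAULT, frames=[3,1,2,-] (faults so far: 3)
  step 4: ref 5 -> FAULT, frames=[3,1,2,5] (faults so far: 4)
  step 5: ref 4 -> FAULT, evict 3, frames=[4,1,2,5] (faults so far: 5)
  step 6: ref 1 -> HIT, frames=[4,1,2,5] (faults so far: 5)
  step 7: ref 6 -> FAULT, evict 2, frames=[4,1,6,5] (faults so far: 6)
  step 8: ref 2 -> FAULT, evict 5, frames=[4,1,6,2] (faults so far: 7)
  step 9: ref 6 -> HIT, frames=[4,1,6,2] (faults so far: 7)
  step 10: ref 6 -> HIT, frames=[4,1,6,2] (faults so far: 7)
  step 11: ref 1 -> HIT, frames=[4,1,6,2] (faults so far: 7)
  step 12: ref 6 -> HIT, frames=[4,1,6,2] (faults so far: 7)
  step 13: ref 2 -> HIT, frames=[4,1,6,2] (faults so far: 7)
  LRU total faults: 7
--- Optimal ---
  step 0: ref 3 -> FAULT, frames=[3,-,-,-] (faults so far: 1)
  step 1: ref 3 -> HIT, frames=[3,-,-,-] (faults so far: 1)
  step 2: ref 1 -> FAULT, frames=[3,1,-,-] (faults so far: 2)
  step 3: ref 2 -> FAULT, frames=[3,1,2,-] (faults so far: 3)
  step 4: ref 5 -> FAULT, frames=[3,1,2,5] (faults so far: 4)
  step 5: ref 4 -> FAULT, evict 3, frames=[4,1,2,5] (faults so far: 5)
  step 6: ref 1 -> HIT, frames=[4,1,2,5] (faults so far: 5)
  step 7: ref 6 -> FAULT, evict 4, frames=[6,1,2,5] (faults so far: 6)
  step 8: ref 2 -> HIT, frames=[6,1,2,5] (faults so far: 6)
  step 9: ref 6 -> HIT, frames=[6,1,2,5] (faults so far: 6)
  step 10: ref 6 -> HIT, frames=[6,1,2,5] (faults so far: 6)
  step 11: ref 1 -> HIT, frames=[6,1,2,5] (faults so far: 6)
  step 12: ref 6 -> HIT, frames=[6,1,2,5] (faults so far: 6)
  step 13: ref 2 -> HIT, frames=[6,1,2,5] (faults so far: 6)
  Optimal total faults: 6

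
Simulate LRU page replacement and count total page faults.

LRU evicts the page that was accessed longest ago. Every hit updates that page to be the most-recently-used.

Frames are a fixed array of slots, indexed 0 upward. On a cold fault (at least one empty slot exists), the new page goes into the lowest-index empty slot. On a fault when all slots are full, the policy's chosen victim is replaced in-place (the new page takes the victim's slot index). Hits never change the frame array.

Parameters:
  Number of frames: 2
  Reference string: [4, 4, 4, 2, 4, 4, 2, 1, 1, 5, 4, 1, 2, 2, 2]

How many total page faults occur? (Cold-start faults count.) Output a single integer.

Answer: 7

Derivation:
Step 0: ref 4 → FAULT, frames=[4,-]
Step 1: ref 4 → HIT, frames=[4,-]
Step 2: ref 4 → HIT, frames=[4,-]
Step 3: ref 2 → FAULT, frames=[4,2]
Step 4: ref 4 → HIT, frames=[4,2]
Step 5: ref 4 → HIT, frames=[4,2]
Step 6: ref 2 → HIT, frames=[4,2]
Step 7: ref 1 → FAULT (evict 4), frames=[1,2]
Step 8: ref 1 → HIT, frames=[1,2]
Step 9: ref 5 → FAULT (evict 2), frames=[1,5]
Step 10: ref 4 → FAULT (evict 1), frames=[4,5]
Step 11: ref 1 → FAULT (evict 5), frames=[4,1]
Step 12: ref 2 → FAULT (evict 4), frames=[2,1]
Step 13: ref 2 → HIT, frames=[2,1]
Step 14: ref 2 → HIT, frames=[2,1]
Total faults: 7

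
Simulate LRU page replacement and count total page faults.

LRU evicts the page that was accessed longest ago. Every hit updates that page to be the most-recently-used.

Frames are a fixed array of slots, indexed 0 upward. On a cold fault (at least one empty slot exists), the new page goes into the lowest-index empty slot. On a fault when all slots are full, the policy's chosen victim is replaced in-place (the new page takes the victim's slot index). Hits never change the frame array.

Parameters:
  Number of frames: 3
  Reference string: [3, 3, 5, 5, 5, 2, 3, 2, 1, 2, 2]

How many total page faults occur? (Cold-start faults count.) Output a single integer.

Step 0: ref 3 → FAULT, frames=[3,-,-]
Step 1: ref 3 → HIT, frames=[3,-,-]
Step 2: ref 5 → FAULT, frames=[3,5,-]
Step 3: ref 5 → HIT, frames=[3,5,-]
Step 4: ref 5 → HIT, frames=[3,5,-]
Step 5: ref 2 → FAULT, frames=[3,5,2]
Step 6: ref 3 → HIT, frames=[3,5,2]
Step 7: ref 2 → HIT, frames=[3,5,2]
Step 8: ref 1 → FAULT (evict 5), frames=[3,1,2]
Step 9: ref 2 → HIT, frames=[3,1,2]
Step 10: ref 2 → HIT, frames=[3,1,2]
Total faults: 4

Answer: 4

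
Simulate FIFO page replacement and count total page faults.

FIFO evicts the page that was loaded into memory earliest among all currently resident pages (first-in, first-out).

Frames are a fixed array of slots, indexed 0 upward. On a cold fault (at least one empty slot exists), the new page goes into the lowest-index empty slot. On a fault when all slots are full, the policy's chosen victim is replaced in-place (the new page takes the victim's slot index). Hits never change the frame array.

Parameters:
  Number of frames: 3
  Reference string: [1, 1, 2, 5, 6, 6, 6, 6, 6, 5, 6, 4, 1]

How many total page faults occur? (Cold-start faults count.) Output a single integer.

Answer: 6

Derivation:
Step 0: ref 1 → FAULT, frames=[1,-,-]
Step 1: ref 1 → HIT, frames=[1,-,-]
Step 2: ref 2 → FAULT, frames=[1,2,-]
Step 3: ref 5 → FAULT, frames=[1,2,5]
Step 4: ref 6 → FAULT (evict 1), frames=[6,2,5]
Step 5: ref 6 → HIT, frames=[6,2,5]
Step 6: ref 6 → HIT, frames=[6,2,5]
Step 7: ref 6 → HIT, frames=[6,2,5]
Step 8: ref 6 → HIT, frames=[6,2,5]
Step 9: ref 5 → HIT, frames=[6,2,5]
Step 10: ref 6 → HIT, frames=[6,2,5]
Step 11: ref 4 → FAULT (evict 2), frames=[6,4,5]
Step 12: ref 1 → FAULT (evict 5), frames=[6,4,1]
Total faults: 6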